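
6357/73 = 87 +6/73 = 87.08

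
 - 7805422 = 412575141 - 420380563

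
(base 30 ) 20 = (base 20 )30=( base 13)48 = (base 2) 111100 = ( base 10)60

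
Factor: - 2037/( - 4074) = 2^ ( - 1 ) = 1/2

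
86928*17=1477776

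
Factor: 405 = 3^4*5^1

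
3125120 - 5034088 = -1908968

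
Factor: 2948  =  2^2 * 11^1* 67^1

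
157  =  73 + 84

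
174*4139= 720186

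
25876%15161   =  10715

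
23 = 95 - 72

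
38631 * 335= 12941385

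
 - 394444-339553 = -733997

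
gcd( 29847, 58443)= 3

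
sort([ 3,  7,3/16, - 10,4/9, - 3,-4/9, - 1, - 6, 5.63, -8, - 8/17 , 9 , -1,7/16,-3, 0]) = [ - 10 , - 8, -6, - 3 , -3, - 1, - 1 ,- 8/17, - 4/9,0, 3/16,7/16, 4/9, 3 , 5.63,7, 9 ] 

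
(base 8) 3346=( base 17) 61f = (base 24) 31e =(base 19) 4GI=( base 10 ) 1766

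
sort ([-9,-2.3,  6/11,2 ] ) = [ - 9, - 2.3,6/11, 2]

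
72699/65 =1118+29/65= 1118.45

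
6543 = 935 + 5608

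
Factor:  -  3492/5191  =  - 2^2 *3^2*29^(-1) * 97^1*179^(-1) 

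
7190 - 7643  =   - 453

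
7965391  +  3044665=11010056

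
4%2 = 0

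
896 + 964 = 1860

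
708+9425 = 10133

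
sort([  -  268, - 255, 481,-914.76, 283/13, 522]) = [  -  914.76, - 268,-255, 283/13,481, 522 ] 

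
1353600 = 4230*320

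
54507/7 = 7786 + 5/7 = 7786.71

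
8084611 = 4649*1739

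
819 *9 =7371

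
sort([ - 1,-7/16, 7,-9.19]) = [ - 9.19,-1, - 7/16, 7] 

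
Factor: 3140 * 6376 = 20020640  =  2^5*5^1 * 157^1 * 797^1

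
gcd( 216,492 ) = 12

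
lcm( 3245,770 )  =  45430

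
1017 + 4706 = 5723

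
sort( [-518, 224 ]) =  [-518,224]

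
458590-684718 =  - 226128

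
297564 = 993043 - 695479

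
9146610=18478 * 495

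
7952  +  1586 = 9538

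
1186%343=157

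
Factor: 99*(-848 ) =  - 2^4*3^2*11^1*53^1 = - 83952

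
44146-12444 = 31702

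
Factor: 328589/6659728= 2^ ( - 4)*19^( - 2)*1153^(-1)*328589^1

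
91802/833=110+172/833 = 110.21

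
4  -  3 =1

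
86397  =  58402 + 27995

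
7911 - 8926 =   -  1015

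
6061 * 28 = 169708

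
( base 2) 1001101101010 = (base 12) 2A62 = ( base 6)35002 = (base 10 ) 4970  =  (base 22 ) A5K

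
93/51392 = 93/51392 = 0.00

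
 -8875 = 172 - 9047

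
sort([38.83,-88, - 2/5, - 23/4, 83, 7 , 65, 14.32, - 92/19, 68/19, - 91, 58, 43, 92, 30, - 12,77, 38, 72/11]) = [ - 91, - 88, - 12, - 23/4,-92/19, - 2/5, 68/19,  72/11,7,14.32 , 30,38,38.83,43, 58,65, 77,83,92 ] 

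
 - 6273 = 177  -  6450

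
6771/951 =2257/317=7.12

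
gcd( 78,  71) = 1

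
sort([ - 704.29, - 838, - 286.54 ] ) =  [ - 838,- 704.29,-286.54 ]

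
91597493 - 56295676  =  35301817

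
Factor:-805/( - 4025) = 5^( - 1 ) = 1/5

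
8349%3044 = 2261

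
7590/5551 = 1 + 2039/5551 = 1.37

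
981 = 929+52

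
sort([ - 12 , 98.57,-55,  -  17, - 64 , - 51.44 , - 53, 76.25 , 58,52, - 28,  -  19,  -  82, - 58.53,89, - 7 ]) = [- 82,  -  64,-58.53, -55,-53  ,-51.44, - 28, -19 , - 17 , - 12, - 7, 52, 58,76.25, 89,98.57 ] 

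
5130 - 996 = 4134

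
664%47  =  6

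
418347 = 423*989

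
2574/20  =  128+7/10 = 128.70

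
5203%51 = 1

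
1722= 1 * 1722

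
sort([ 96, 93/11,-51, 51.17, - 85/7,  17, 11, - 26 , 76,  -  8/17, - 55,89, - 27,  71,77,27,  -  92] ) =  [  -  92, - 55, - 51, - 27,- 26, - 85/7, - 8/17,93/11, 11,17,27, 51.17,71,76,77,89,96] 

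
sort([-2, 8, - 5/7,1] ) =[ - 2, - 5/7, 1,8 ]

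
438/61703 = 438/61703 = 0.01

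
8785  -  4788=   3997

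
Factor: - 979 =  - 11^1*89^1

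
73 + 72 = 145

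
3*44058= 132174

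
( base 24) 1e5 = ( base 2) 1110010101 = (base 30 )10h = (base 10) 917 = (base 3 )1020222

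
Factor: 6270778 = 2^1*3135389^1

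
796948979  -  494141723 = 302807256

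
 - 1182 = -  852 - 330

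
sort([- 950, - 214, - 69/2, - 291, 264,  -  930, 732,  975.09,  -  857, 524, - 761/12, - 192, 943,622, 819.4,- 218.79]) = [ - 950, - 930,-857, - 291, - 218.79,-214,  -  192,- 761/12, - 69/2,264, 524,622,732, 819.4, 943, 975.09] 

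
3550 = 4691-1141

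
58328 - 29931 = 28397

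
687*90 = 61830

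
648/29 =648/29 = 22.34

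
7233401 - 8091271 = -857870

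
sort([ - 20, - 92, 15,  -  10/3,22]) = [- 92, - 20 ,-10/3, 15,22]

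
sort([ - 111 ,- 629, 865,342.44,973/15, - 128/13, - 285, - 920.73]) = [ - 920.73,-629, - 285, - 111, - 128/13,973/15, 342.44,865 ]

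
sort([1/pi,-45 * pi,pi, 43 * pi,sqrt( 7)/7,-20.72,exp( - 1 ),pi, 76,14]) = [ - 45* pi,-20.72, 1/pi, exp(-1),sqrt(7)/7,pi,pi,14,76,43 * pi ]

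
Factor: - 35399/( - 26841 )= 3^ (-1)*7^1  *13^1*23^( - 1 ) = 91/69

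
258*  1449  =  373842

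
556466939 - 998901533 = -442434594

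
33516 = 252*133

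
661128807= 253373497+407755310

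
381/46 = 381/46  =  8.28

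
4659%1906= 847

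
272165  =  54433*5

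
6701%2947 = 807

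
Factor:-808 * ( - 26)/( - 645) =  - 2^4*3^( - 1)*5^( - 1 )*13^1 * 43^( -1 )*101^1 = -  21008/645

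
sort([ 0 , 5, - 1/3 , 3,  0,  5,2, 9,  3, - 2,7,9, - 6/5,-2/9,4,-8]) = [ - 8, - 2, - 6/5, - 1/3, - 2/9,0, 0,2, 3, 3, 4,  5,5, 7 , 9, 9] 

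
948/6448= 237/1612 = 0.15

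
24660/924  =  2055/77 = 26.69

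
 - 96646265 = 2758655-99404920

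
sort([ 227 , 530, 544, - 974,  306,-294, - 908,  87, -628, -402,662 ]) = [-974,- 908, -628, - 402 ,-294, 87, 227,306,530, 544,662] 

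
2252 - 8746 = -6494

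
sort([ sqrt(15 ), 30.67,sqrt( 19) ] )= [ sqrt(15),  sqrt(19),30.67 ]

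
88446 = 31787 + 56659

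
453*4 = 1812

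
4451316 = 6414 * 694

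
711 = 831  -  120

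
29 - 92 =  - 63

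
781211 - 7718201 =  - 6936990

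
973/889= 139/127 = 1.09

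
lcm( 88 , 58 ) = 2552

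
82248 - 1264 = 80984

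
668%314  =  40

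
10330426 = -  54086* ( - 191)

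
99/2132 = 99/2132 = 0.05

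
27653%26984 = 669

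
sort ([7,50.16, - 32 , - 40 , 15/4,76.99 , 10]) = [ - 40, - 32, 15/4,7, 10 , 50.16 , 76.99]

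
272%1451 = 272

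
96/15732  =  8/1311 = 0.01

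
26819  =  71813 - 44994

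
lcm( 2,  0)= 0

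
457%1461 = 457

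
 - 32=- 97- - 65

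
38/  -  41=-38/41 = - 0.93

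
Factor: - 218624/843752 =-2^6*13^( - 1)*19^ ( -1) = - 64/247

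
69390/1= 69390= 69390.00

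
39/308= 39/308 = 0.13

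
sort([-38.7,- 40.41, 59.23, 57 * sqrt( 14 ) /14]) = [ -40.41, - 38.7, 57*sqrt( 14 ) /14  ,  59.23]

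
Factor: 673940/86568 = 2^( - 1)* 3^( - 1 )*5^1*31^1*1087^1*3607^(-1) = 168485/21642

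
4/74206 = 2/37103 = 0.00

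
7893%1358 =1103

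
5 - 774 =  - 769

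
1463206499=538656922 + 924549577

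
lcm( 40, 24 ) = 120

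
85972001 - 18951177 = 67020824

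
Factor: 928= 2^5*29^1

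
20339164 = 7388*2753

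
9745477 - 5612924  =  4132553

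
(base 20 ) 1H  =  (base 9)41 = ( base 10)37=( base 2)100101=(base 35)12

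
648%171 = 135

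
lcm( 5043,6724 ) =20172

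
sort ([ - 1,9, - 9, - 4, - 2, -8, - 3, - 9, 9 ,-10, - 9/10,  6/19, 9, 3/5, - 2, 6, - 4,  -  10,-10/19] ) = [ - 10, - 10, - 9, -9, - 8, - 4, - 4 , - 3, - 2, - 2, - 1, - 9/10, - 10/19,6/19,3/5,6 , 9, 9,  9]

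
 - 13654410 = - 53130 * 257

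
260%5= 0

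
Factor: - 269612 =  - 2^2*7^1*9629^1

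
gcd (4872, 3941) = 7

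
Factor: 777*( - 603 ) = -468531  =  - 3^3 * 7^1* 37^1*67^1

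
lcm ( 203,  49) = 1421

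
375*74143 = 27803625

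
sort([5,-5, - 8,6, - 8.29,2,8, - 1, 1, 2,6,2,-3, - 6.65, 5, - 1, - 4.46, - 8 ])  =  [ - 8.29,-8,-8,-6.65, - 5, - 4.46, - 3, - 1, - 1, 1,  2, 2,2, 5, 5, 6,6,8] 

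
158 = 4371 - 4213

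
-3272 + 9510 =6238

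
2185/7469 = 2185/7469 = 0.29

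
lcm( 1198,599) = 1198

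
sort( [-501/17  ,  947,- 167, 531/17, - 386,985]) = [ - 386, - 167, - 501/17, 531/17,947,985] 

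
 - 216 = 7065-7281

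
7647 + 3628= 11275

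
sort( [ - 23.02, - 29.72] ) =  [-29.72 , - 23.02]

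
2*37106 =74212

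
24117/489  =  49  +  52/163 = 49.32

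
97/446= 97/446 = 0.22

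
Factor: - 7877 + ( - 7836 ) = -15713 =-19^1 * 827^1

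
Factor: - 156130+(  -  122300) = -2^1*3^1*5^1*9281^1 = - 278430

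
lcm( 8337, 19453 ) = 58359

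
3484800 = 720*4840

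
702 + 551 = 1253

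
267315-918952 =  - 651637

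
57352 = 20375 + 36977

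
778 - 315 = 463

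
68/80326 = 34/40163 = 0.00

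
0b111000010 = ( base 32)e2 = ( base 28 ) g2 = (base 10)450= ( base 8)702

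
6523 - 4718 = 1805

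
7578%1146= 702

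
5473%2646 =181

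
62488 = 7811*8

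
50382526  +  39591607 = 89974133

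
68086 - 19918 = 48168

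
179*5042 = 902518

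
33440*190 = 6353600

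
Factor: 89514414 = 2^1*3^2* 11^1*47^1*9619^1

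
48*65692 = 3153216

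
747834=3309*226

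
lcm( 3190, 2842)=156310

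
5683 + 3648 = 9331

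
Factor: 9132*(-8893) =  - 81210876 = -  2^2*3^1*761^1*8893^1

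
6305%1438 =553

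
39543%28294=11249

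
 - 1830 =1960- 3790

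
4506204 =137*32892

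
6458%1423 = 766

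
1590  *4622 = 7348980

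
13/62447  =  13/62447= 0.00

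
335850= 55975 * 6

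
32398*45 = 1457910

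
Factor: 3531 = 3^1 * 11^1*107^1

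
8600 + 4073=12673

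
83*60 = 4980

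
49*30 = 1470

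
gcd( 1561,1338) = 223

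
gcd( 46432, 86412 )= 4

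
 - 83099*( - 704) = 58501696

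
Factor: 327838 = 2^1*7^1*23417^1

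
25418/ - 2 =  - 12709/1 =- 12709.00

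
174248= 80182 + 94066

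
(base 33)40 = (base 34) 3U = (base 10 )132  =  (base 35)3R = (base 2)10000100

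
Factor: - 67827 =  - 3^1*23^1*  983^1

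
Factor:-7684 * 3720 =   -  28584480 = -2^5 * 3^1*5^1*17^1 * 31^1 * 113^1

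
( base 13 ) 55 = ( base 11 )64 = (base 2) 1000110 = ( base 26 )2i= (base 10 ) 70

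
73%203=73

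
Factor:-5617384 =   -  2^3*702173^1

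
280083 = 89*3147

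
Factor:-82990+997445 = 5^1*37^1*4943^1  =  914455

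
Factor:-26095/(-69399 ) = 3^( - 2)*5^1*11^( - 1 )*17^1*307^1*701^(-1)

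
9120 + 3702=12822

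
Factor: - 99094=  - 2^1*49547^1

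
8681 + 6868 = 15549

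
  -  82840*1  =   - 82840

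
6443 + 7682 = 14125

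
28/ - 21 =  - 4/3 = - 1.33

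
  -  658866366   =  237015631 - 895881997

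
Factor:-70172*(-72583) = 5093294276 = 2^2*7^1 * 53^1*331^1*10369^1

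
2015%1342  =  673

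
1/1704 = 1/1704 = 0.00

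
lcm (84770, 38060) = 1864940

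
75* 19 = 1425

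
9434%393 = 2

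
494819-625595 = - 130776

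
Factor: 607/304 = 2^(  -  4)*19^( - 1 )*607^1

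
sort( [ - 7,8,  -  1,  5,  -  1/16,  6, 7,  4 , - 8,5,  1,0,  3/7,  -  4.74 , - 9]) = [ - 9 ,  -  8, - 7,- 4.74, - 1,-1/16,0,3/7, 1, 4, 5, 5,6,7, 8] 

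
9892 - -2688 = 12580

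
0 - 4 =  - 4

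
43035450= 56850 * 757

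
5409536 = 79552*68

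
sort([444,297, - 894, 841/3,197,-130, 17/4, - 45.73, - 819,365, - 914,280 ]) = [ - 914 , - 894,  -  819, - 130, - 45.73,17/4,197, 280, 841/3  ,  297,365, 444]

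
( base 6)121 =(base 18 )2d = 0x31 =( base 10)49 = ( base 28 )1l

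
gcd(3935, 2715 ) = 5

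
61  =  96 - 35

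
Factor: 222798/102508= 2^( - 1)*3^1*7^( - 2)*71^1 = 213/98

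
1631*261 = 425691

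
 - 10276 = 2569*(-4)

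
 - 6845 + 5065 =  -1780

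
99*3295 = 326205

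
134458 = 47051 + 87407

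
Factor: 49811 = 49811^1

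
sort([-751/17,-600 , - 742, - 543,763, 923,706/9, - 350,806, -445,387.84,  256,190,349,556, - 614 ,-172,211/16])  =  [ - 742, - 614,-600,- 543, - 445,-350, - 172, - 751/17,211/16,706/9 , 190,256,349,387.84,556, 763,806, 923]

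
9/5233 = 9/5233 = 0.00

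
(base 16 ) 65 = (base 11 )92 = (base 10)101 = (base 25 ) 41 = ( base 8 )145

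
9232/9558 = 4616/4779 = 0.97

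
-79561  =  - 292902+213341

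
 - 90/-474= 15/79=0.19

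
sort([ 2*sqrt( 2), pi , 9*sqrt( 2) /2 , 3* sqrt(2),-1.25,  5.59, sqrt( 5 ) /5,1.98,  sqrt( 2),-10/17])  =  [ - 1.25, - 10/17, sqrt( 5)/5,  sqrt( 2), 1.98,2*sqrt(2), pi,3*sqrt( 2 ), 5.59,9*sqrt( 2 )/2]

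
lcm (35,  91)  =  455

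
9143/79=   9143/79 = 115.73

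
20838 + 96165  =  117003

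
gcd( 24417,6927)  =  3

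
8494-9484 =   -  990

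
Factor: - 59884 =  - 2^2 * 11^1*1361^1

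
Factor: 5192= 2^3*11^1*59^1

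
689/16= 689/16 =43.06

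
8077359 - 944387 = 7132972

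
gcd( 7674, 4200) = 6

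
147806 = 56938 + 90868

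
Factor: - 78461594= - 2^1*719^1*54563^1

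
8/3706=4/1853 = 0.00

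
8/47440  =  1/5930 = 0.00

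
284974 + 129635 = 414609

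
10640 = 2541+8099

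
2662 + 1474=4136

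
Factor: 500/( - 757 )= - 2^2 * 5^3* 757^(-1) 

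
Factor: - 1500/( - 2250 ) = 2^1 * 3^(  -  1) = 2/3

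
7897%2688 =2521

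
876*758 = 664008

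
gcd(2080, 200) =40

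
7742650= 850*9109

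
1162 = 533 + 629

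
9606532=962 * 9986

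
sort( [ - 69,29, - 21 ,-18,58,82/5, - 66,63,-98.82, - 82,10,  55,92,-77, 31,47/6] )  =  [ - 98.82, - 82,-77, - 69, - 66 , - 21,-18,47/6, 10, 82/5,29, 31,55,58, 63, 92 ]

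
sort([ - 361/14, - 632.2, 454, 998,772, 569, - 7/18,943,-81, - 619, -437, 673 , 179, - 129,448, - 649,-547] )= [-649,-632.2,  -  619,- 547, - 437,-129, - 81, - 361/14,- 7/18, 179,448, 454, 569, 673, 772,943,998]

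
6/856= 3/428 = 0.01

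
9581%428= 165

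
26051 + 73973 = 100024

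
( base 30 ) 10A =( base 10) 910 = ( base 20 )25A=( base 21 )217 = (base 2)1110001110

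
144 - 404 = -260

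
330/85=3 + 15/17 =3.88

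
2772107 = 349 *7943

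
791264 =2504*316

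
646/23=646/23  =  28.09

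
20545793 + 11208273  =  31754066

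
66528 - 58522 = 8006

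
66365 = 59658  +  6707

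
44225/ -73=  - 606 + 13/73= - 605.82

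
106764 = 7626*14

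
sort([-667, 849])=[ - 667, 849]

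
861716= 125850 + 735866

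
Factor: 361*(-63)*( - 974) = 2^1*3^2*7^1*19^2 * 487^1 = 22151682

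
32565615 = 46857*695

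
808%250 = 58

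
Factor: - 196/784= - 1/4   =  - 2^( - 2 ) 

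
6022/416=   3011/208  =  14.48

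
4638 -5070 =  - 432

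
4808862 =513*9374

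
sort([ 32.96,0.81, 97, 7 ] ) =[ 0.81,7,32.96,97]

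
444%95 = 64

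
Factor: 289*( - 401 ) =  - 115889=-17^2*401^1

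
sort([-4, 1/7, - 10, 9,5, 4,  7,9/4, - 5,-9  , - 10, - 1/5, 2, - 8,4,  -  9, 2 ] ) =[ - 10, - 10, - 9, - 9, - 8,-5, - 4, - 1/5,1/7,2,2,  9/4,4, 4 , 5,7,  9 ] 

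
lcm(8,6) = 24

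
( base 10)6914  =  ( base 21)fe5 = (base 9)10432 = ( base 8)15402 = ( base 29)86C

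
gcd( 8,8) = 8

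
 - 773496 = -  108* 7162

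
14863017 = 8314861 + 6548156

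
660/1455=44/97  =  0.45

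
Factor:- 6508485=-3^3*5^1*37^1*1303^1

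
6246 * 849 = 5302854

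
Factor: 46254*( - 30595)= - 2^1*3^1*5^1 * 13^1*29^1*211^1*593^1 = - 1415141130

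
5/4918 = 5/4918 = 0.00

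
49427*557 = 27530839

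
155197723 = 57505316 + 97692407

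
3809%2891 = 918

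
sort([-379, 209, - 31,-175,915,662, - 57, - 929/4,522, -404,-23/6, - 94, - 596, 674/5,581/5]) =[ - 596, - 404, - 379, - 929/4, - 175,-94, - 57,-31 , - 23/6,581/5,674/5,209, 522, 662, 915]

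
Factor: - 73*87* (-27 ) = 171477 = 3^4*29^1*73^1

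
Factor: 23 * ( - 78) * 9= - 2^1*3^3*13^1*23^1  =  -16146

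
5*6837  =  34185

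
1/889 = 1/889 = 0.00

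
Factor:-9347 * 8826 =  - 2^1*3^1*13^1*719^1*1471^1   =  - 82496622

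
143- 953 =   -  810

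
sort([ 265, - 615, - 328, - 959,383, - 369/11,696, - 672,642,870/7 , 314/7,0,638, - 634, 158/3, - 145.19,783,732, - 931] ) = [ - 959, - 931, - 672 , - 634,- 615, - 328, - 145.19,-369/11, 0,  314/7, 158/3,870/7,265, 383, 638, 642, 696,732,783]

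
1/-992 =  -1/992=-0.00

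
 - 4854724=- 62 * 78302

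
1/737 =1/737 = 0.00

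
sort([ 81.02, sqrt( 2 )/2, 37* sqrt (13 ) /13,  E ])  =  [sqrt( 2 )/2, E,37*sqrt( 13)/13,81.02 ]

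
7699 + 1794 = 9493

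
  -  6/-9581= 6/9581 = 0.00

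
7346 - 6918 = 428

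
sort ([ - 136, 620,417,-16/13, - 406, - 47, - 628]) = [  -  628,-406, - 136 , - 47,-16/13,  417, 620] 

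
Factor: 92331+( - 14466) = 3^1*5^1*29^1*179^1 = 77865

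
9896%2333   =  564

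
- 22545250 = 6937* ( - 3250) 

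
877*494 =433238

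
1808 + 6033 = 7841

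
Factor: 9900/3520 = 45/16 = 2^(  -  4 ) * 3^2* 5^1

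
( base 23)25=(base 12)43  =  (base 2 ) 110011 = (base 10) 51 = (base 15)36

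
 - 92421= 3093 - 95514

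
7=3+4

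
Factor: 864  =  2^5*3^3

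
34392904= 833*41288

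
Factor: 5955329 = 5955329^1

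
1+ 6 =7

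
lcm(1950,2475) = 64350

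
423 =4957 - 4534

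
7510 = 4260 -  - 3250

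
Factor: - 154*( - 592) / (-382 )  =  -2^4*7^1*11^1 *37^1*191^( - 1)=- 45584/191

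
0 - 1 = -1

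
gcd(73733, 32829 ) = 1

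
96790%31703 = 1681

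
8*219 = 1752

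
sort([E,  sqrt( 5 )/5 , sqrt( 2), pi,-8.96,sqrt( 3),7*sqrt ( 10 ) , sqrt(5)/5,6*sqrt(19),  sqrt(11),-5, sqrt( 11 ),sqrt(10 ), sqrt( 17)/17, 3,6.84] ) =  [- 8.96 , - 5,  sqrt( 17)/17,  sqrt( 5 )/5, sqrt( 5)/5,  sqrt( 2 ), sqrt(3), E,3, pi,sqrt( 10),sqrt(11)  ,  sqrt(11),6.84,  7*sqrt( 10),6*sqrt( 19)]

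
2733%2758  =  2733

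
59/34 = 59/34 = 1.74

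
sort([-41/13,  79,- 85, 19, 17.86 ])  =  [- 85,-41/13, 17.86, 19, 79 ] 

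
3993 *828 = 3306204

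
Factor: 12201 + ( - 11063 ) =1138= 2^1 *569^1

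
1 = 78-77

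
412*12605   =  5193260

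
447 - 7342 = -6895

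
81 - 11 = 70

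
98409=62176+36233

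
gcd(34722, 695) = 1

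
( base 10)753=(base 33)mr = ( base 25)153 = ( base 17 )2A5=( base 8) 1361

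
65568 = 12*5464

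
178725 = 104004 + 74721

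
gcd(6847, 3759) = 1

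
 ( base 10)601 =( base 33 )i7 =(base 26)N3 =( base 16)259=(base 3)211021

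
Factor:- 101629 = -11^1 * 9239^1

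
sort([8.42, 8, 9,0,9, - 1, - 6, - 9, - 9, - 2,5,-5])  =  [ - 9, - 9, - 6,- 5, - 2, - 1, 0,5, 8 , 8.42,9,9]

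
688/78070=344/39035= 0.01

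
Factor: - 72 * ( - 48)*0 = 0 = 0^1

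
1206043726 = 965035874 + 241007852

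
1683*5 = 8415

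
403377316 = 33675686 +369701630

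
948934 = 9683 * 98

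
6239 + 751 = 6990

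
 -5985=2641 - 8626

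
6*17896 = 107376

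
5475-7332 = -1857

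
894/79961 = 894/79961= 0.01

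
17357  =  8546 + 8811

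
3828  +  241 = 4069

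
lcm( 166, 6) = 498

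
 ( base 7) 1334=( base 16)203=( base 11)429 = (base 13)308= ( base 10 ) 515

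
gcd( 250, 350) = 50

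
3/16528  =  3/16528 = 0.00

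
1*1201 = 1201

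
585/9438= 15/242 = 0.06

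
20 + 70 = 90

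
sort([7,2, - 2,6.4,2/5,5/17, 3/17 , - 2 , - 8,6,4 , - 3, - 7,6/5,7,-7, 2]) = [ - 8,  -  7, - 7, - 3 , - 2, - 2, 3/17,  5/17, 2/5,6/5 , 2,2,4,6,  6.4,7 , 7 ]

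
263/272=263/272 = 0.97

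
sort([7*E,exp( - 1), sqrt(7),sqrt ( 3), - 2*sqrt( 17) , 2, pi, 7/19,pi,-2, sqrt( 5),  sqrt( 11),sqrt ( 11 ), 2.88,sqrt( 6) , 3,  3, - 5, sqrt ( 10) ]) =[ - 2*sqrt( 17 ),-5,-2,  exp( - 1),7/19, sqrt( 3), 2, sqrt( 5), sqrt( 6 ), sqrt( 7), 2.88, 3,3,pi,pi, sqrt( 10), sqrt(11), sqrt(11),7 * E]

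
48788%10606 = 6364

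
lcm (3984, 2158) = 51792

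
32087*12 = 385044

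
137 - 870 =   -  733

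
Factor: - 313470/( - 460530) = 81/119 = 3^4* 7^(-1)*17^(  -  1)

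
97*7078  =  686566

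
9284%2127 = 776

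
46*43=1978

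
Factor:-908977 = - 43^1*21139^1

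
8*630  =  5040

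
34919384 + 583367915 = 618287299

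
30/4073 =30/4073 = 0.01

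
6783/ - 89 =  - 6783/89  =  -76.21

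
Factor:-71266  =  -2^1*13^1*2741^1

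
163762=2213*74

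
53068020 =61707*860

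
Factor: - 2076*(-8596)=2^4*3^1*7^1*173^1* 307^1=17845296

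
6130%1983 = 181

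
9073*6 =54438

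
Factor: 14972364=2^2 * 3^4 *11^1*4201^1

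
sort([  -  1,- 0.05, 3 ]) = [-1, - 0.05, 3]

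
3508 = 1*3508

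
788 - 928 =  - 140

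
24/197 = 24/197=0.12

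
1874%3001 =1874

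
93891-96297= -2406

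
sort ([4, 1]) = [ 1, 4] 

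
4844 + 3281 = 8125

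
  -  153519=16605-170124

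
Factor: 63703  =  63703^1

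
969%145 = 99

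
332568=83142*4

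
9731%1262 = 897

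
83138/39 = 83138/39 = 2131.74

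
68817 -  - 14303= 83120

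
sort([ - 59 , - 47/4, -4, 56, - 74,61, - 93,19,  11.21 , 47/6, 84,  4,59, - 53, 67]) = [ - 93,-74, - 59, - 53 ,- 47/4,-4, 4,47/6 , 11.21,19,56,59, 61, 67,84 ] 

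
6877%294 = 115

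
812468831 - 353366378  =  459102453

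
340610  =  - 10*(-34061) 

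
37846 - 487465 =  - 449619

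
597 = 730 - 133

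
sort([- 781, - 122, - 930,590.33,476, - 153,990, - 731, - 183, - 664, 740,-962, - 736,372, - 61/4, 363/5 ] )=[ - 962, - 930, - 781, - 736, - 731,  -  664, - 183, - 153, - 122, - 61/4, 363/5,372,476,  590.33,740,990]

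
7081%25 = 6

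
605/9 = 67 + 2/9 = 67.22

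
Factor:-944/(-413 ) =16/7   =  2^4*7^( - 1)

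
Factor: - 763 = -7^1 *109^1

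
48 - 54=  - 6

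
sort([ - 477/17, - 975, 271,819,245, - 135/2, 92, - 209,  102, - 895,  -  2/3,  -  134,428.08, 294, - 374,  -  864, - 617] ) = [ - 975, - 895,-864, -617,- 374,- 209, - 134, - 135/2, - 477/17, - 2/3,92, 102,245,271,294, 428.08, 819]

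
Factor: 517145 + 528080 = 5^2*41809^1=1045225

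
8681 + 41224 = 49905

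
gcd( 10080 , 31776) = 96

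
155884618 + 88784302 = 244668920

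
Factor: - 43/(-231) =3^( - 1 ) * 7^( -1)*11^(-1)*43^1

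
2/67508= 1/33754 = 0.00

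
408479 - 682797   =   - 274318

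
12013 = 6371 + 5642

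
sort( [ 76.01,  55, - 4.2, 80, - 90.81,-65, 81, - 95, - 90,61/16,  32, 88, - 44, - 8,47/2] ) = [ - 95, - 90.81, - 90,-65  , - 44,  -  8, - 4.2,61/16,47/2, 32, 55, 76.01, 80  ,  81 , 88]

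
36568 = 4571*8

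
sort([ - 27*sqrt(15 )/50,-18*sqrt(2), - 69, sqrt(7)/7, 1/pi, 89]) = [ - 69, - 18*sqrt(2 ),- 27 * sqrt( 15 )/50, 1/pi,sqrt(7 )/7,89] 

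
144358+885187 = 1029545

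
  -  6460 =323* (-20) 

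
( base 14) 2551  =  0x198b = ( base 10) 6539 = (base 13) 2c90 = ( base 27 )8Q5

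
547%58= 25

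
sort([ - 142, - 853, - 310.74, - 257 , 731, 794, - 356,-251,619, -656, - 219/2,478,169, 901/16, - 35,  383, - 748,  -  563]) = [  -  853, - 748, - 656,-563, - 356,-310.74 , - 257, - 251, - 142, - 219/2, - 35,901/16,169,383,478, 619,731, 794]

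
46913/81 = 46913/81 =579.17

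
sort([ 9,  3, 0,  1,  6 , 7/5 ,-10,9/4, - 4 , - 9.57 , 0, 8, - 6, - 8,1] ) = [ - 10, - 9.57, - 8, - 6, - 4,0,0,1,1,7/5, 9/4, 3,6,  8, 9 ]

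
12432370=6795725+5636645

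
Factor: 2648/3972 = 2/3= 2^1 * 3^ ( - 1 ) 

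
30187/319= 30187/319 = 94.63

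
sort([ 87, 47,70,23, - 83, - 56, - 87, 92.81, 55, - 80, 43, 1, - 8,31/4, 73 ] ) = [ - 87, - 83, - 80,-56,-8, 1, 31/4, 23,43, 47 , 55, 70,73, 87,92.81]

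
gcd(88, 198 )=22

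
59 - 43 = 16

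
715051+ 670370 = 1385421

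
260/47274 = 130/23637= 0.01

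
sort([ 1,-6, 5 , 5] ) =[-6 , 1,5,5 ]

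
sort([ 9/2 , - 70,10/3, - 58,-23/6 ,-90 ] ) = [ - 90, - 70, - 58, - 23/6,10/3,9/2]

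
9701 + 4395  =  14096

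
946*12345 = 11678370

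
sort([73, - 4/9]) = [ - 4/9, 73 ] 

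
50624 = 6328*8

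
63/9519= 21/3173  =  0.01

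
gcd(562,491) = 1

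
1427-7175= - 5748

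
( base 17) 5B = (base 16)60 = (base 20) 4G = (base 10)96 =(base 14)6C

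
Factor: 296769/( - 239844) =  - 391/316 = -2^ (-2)*17^1*23^1*79^( - 1)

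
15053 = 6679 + 8374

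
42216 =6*7036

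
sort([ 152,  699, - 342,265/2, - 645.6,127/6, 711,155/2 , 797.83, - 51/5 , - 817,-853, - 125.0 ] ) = [ - 853,-817, - 645.6,  -  342, - 125.0, - 51/5,127/6, 155/2,265/2,152,699, 711,797.83 ]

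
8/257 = 8/257 = 0.03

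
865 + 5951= 6816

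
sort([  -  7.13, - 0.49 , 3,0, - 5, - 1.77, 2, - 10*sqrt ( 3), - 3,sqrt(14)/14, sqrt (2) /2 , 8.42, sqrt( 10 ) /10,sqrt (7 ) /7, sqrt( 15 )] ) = [ - 10*sqrt(3), - 7.13, - 5,  -  3, - 1.77, - 0.49, 0, sqrt(14 ) /14, sqrt(10 )/10,sqrt(7 ) /7, sqrt(2 )/2, 2,  3 , sqrt (15),  8.42]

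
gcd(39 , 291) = 3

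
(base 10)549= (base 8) 1045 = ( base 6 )2313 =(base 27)K9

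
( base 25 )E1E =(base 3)110001112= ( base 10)8789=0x2255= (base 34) 7kh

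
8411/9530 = 8411/9530 = 0.88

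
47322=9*5258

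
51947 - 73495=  -21548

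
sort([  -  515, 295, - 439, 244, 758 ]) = [ - 515, - 439, 244, 295,  758 ] 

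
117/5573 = 117/5573 = 0.02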